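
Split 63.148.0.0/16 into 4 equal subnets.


New prefix = 16 + 2 = 18
Each subnet has 16384 addresses
  63.148.0.0/18
  63.148.64.0/18
  63.148.128.0/18
  63.148.192.0/18
Subnets: 63.148.0.0/18, 63.148.64.0/18, 63.148.128.0/18, 63.148.192.0/18


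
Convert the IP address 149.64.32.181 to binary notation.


149 = 10010101
64 = 01000000
32 = 00100000
181 = 10110101
Binary: 10010101.01000000.00100000.10110101


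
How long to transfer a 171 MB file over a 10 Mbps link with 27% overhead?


Effective throughput = 10 * (1 - 27/100) = 7.3 Mbps
File size in Mb = 171 * 8 = 1368 Mb
Time = 1368 / 7.3
Time = 187.3973 seconds


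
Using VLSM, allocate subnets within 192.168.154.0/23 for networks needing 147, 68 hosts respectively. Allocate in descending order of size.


147 hosts -> /24 (254 usable): 192.168.154.0/24
68 hosts -> /25 (126 usable): 192.168.155.0/25
Allocation: 192.168.154.0/24 (147 hosts, 254 usable); 192.168.155.0/25 (68 hosts, 126 usable)


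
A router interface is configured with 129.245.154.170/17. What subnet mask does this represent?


/17 means 17 network bits, 15 host bits
Binary: 11111111111111111000000000000000
Mask: 255.255.128.0


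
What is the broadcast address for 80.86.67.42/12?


Network: 80.80.0.0/12
Host bits = 20
Set all host bits to 1:
Broadcast: 80.95.255.255


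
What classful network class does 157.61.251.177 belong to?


First octet: 157
Binary: 10011101
10xxxxxx -> Class B (128-191)
Class B, default mask 255.255.0.0 (/16)


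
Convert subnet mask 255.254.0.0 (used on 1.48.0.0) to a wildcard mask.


Subnet mask: 255.254.0.0
Wildcard = 255.255.255.255 - subnet mask
255 - 255 = 0
255 - 254 = 1
255 - 0 = 255
255 - 0 = 255
Wildcard: 0.1.255.255


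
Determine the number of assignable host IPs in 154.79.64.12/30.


Host bits = 32 - 30 = 2
Total addresses = 2^2 = 4
Usable = total - 2 (network and broadcast)
Usable hosts: 2


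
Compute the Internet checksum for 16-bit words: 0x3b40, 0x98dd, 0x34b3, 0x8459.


Sum all words (with carry folding):
+ 0x3b40 = 0x3b40
+ 0x98dd = 0xd41d
+ 0x34b3 = 0x08d1
+ 0x8459 = 0x8d2a
One's complement: ~0x8d2a
Checksum = 0x72d5


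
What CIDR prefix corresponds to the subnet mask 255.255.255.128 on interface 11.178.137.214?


Binary: 11111111.11111111.11111111.10000000
Count leading 1s
Prefix: /25


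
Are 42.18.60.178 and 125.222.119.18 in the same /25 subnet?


Mask: 255.255.255.128
42.18.60.178 AND mask = 42.18.60.128
125.222.119.18 AND mask = 125.222.119.0
No, different subnets (42.18.60.128 vs 125.222.119.0)


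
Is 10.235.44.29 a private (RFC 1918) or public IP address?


RFC 1918 private ranges:
  10.0.0.0/8 (10.0.0.0 - 10.255.255.255)
  172.16.0.0/12 (172.16.0.0 - 172.31.255.255)
  192.168.0.0/16 (192.168.0.0 - 192.168.255.255)
Private (in 10.0.0.0/8)


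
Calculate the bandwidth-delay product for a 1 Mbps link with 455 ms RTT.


BDP = bandwidth * RTT
= 1 Mbps * 455 ms
= 1 * 1e6 * 455 / 1000 bits
= 455000 bits
= 56875 bytes
= 55.542 KB
BDP = 455000 bits (56875 bytes)


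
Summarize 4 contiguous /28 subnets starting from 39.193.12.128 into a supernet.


Original prefix: /28
Number of subnets: 4 = 2^2
New prefix = 28 - 2 = 26
Supernet: 39.193.12.128/26


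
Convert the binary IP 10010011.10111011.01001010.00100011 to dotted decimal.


10010011 = 147
10111011 = 187
01001010 = 74
00100011 = 35
IP: 147.187.74.35


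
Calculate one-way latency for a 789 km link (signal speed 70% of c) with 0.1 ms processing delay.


Speed = 0.7 * 3e5 km/s = 210000 km/s
Propagation delay = 789 / 210000 = 0.0038 s = 3.7571 ms
Processing delay = 0.1 ms
Total one-way latency = 3.8571 ms


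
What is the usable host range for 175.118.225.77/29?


Network: 175.118.225.72
Broadcast: 175.118.225.79
First usable = network + 1
Last usable = broadcast - 1
Range: 175.118.225.73 to 175.118.225.78


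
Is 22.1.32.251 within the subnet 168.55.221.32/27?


Subnet network: 168.55.221.32
Test IP AND mask: 22.1.32.224
No, 22.1.32.251 is not in 168.55.221.32/27


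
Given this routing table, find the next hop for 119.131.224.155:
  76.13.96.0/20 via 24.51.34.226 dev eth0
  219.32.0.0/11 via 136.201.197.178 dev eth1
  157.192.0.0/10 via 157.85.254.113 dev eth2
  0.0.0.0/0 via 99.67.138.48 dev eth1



Longest prefix match for 119.131.224.155:
  /20 76.13.96.0: no
  /11 219.32.0.0: no
  /10 157.192.0.0: no
  /0 0.0.0.0: MATCH
Selected: next-hop 99.67.138.48 via eth1 (matched /0)


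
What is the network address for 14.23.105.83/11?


IP:   00001110.00010111.01101001.01010011
Mask: 11111111.11100000.00000000.00000000
AND operation:
Net:  00001110.00000000.00000000.00000000
Network: 14.0.0.0/11


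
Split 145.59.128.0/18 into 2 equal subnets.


New prefix = 18 + 1 = 19
Each subnet has 8192 addresses
  145.59.128.0/19
  145.59.160.0/19
Subnets: 145.59.128.0/19, 145.59.160.0/19


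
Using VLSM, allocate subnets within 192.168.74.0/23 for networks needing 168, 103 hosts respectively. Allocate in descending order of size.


168 hosts -> /24 (254 usable): 192.168.74.0/24
103 hosts -> /25 (126 usable): 192.168.75.0/25
Allocation: 192.168.74.0/24 (168 hosts, 254 usable); 192.168.75.0/25 (103 hosts, 126 usable)


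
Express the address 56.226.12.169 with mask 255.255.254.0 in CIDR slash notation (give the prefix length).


Binary: 11111111.11111111.11111110.00000000
Count leading 1s
Prefix: /23


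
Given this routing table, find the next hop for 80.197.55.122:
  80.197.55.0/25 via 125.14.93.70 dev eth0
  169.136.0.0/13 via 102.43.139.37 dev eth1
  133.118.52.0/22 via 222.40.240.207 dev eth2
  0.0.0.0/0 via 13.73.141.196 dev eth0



Longest prefix match for 80.197.55.122:
  /25 80.197.55.0: MATCH
  /13 169.136.0.0: no
  /22 133.118.52.0: no
  /0 0.0.0.0: MATCH
Selected: next-hop 125.14.93.70 via eth0 (matched /25)


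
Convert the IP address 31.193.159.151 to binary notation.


31 = 00011111
193 = 11000001
159 = 10011111
151 = 10010111
Binary: 00011111.11000001.10011111.10010111


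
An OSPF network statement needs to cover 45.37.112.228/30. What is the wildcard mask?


Subnet mask: 255.255.255.252
Wildcard = 255.255.255.255 - subnet mask
255 - 255 = 0
255 - 255 = 0
255 - 255 = 0
255 - 252 = 3
Wildcard: 0.0.0.3


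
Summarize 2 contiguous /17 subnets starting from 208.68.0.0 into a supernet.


Original prefix: /17
Number of subnets: 2 = 2^1
New prefix = 17 - 1 = 16
Supernet: 208.68.0.0/16


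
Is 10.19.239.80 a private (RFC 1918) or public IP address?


RFC 1918 private ranges:
  10.0.0.0/8 (10.0.0.0 - 10.255.255.255)
  172.16.0.0/12 (172.16.0.0 - 172.31.255.255)
  192.168.0.0/16 (192.168.0.0 - 192.168.255.255)
Private (in 10.0.0.0/8)


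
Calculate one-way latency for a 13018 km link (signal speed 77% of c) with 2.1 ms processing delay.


Speed = 0.77 * 3e5 km/s = 231000 km/s
Propagation delay = 13018 / 231000 = 0.0564 s = 56.355 ms
Processing delay = 2.1 ms
Total one-way latency = 58.455 ms


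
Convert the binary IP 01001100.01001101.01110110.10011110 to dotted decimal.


01001100 = 76
01001101 = 77
01110110 = 118
10011110 = 158
IP: 76.77.118.158


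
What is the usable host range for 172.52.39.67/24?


Network: 172.52.39.0
Broadcast: 172.52.39.255
First usable = network + 1
Last usable = broadcast - 1
Range: 172.52.39.1 to 172.52.39.254


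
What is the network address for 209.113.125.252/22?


IP:   11010001.01110001.01111101.11111100
Mask: 11111111.11111111.11111100.00000000
AND operation:
Net:  11010001.01110001.01111100.00000000
Network: 209.113.124.0/22


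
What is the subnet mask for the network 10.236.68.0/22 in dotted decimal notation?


/22 means 22 network bits, 10 host bits
Binary: 11111111111111111111110000000000
Mask: 255.255.252.0


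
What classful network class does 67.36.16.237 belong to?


First octet: 67
Binary: 01000011
0xxxxxxx -> Class A (1-126)
Class A, default mask 255.0.0.0 (/8)


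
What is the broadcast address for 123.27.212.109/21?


Network: 123.27.208.0/21
Host bits = 11
Set all host bits to 1:
Broadcast: 123.27.215.255


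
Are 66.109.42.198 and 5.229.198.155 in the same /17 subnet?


Mask: 255.255.128.0
66.109.42.198 AND mask = 66.109.0.0
5.229.198.155 AND mask = 5.229.128.0
No, different subnets (66.109.0.0 vs 5.229.128.0)


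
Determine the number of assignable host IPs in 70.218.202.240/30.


Host bits = 32 - 30 = 2
Total addresses = 2^2 = 4
Usable = total - 2 (network and broadcast)
Usable hosts: 2


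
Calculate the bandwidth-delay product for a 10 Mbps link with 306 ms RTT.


BDP = bandwidth * RTT
= 10 Mbps * 306 ms
= 10 * 1e6 * 306 / 1000 bits
= 3060000 bits
= 382500 bytes
= 373.5352 KB
BDP = 3060000 bits (382500 bytes)


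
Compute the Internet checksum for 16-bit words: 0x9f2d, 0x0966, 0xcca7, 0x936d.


Sum all words (with carry folding):
+ 0x9f2d = 0x9f2d
+ 0x0966 = 0xa893
+ 0xcca7 = 0x753b
+ 0x936d = 0x08a9
One's complement: ~0x08a9
Checksum = 0xf756


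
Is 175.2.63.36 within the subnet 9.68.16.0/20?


Subnet network: 9.68.16.0
Test IP AND mask: 175.2.48.0
No, 175.2.63.36 is not in 9.68.16.0/20


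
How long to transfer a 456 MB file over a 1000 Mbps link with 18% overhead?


Effective throughput = 1000 * (1 - 18/100) = 820.0 Mbps
File size in Mb = 456 * 8 = 3648 Mb
Time = 3648 / 820.0
Time = 4.4488 seconds


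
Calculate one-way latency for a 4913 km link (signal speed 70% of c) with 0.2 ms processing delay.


Speed = 0.7 * 3e5 km/s = 210000 km/s
Propagation delay = 4913 / 210000 = 0.0234 s = 23.3952 ms
Processing delay = 0.2 ms
Total one-way latency = 23.5952 ms


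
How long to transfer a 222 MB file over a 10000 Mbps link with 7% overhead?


Effective throughput = 10000 * (1 - 7/100) = 9300 Mbps
File size in Mb = 222 * 8 = 1776 Mb
Time = 1776 / 9300
Time = 0.191 seconds


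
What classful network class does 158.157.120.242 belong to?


First octet: 158
Binary: 10011110
10xxxxxx -> Class B (128-191)
Class B, default mask 255.255.0.0 (/16)


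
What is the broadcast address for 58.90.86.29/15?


Network: 58.90.0.0/15
Host bits = 17
Set all host bits to 1:
Broadcast: 58.91.255.255


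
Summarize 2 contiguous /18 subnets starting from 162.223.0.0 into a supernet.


Original prefix: /18
Number of subnets: 2 = 2^1
New prefix = 18 - 1 = 17
Supernet: 162.223.0.0/17


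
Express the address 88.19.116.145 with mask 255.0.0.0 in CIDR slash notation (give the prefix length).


Binary: 11111111.00000000.00000000.00000000
Count leading 1s
Prefix: /8


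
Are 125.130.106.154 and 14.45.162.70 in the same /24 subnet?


Mask: 255.255.255.0
125.130.106.154 AND mask = 125.130.106.0
14.45.162.70 AND mask = 14.45.162.0
No, different subnets (125.130.106.0 vs 14.45.162.0)


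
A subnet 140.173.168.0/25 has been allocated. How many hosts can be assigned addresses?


Host bits = 32 - 25 = 7
Total addresses = 2^7 = 128
Usable = total - 2 (network and broadcast)
Usable hosts: 126


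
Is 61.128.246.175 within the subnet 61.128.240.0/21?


Subnet network: 61.128.240.0
Test IP AND mask: 61.128.240.0
Yes, 61.128.246.175 is in 61.128.240.0/21


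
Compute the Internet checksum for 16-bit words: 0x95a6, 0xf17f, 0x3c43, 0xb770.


Sum all words (with carry folding):
+ 0x95a6 = 0x95a6
+ 0xf17f = 0x8726
+ 0x3c43 = 0xc369
+ 0xb770 = 0x7ada
One's complement: ~0x7ada
Checksum = 0x8525


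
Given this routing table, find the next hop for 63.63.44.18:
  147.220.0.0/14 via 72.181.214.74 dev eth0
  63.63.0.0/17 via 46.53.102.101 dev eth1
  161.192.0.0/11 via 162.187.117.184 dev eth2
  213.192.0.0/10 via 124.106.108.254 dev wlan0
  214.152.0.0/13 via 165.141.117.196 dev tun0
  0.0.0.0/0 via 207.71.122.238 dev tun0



Longest prefix match for 63.63.44.18:
  /14 147.220.0.0: no
  /17 63.63.0.0: MATCH
  /11 161.192.0.0: no
  /10 213.192.0.0: no
  /13 214.152.0.0: no
  /0 0.0.0.0: MATCH
Selected: next-hop 46.53.102.101 via eth1 (matched /17)


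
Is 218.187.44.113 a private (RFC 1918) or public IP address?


RFC 1918 private ranges:
  10.0.0.0/8 (10.0.0.0 - 10.255.255.255)
  172.16.0.0/12 (172.16.0.0 - 172.31.255.255)
  192.168.0.0/16 (192.168.0.0 - 192.168.255.255)
Public (not in any RFC 1918 range)


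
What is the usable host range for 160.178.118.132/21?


Network: 160.178.112.0
Broadcast: 160.178.119.255
First usable = network + 1
Last usable = broadcast - 1
Range: 160.178.112.1 to 160.178.119.254


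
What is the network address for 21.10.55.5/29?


IP:   00010101.00001010.00110111.00000101
Mask: 11111111.11111111.11111111.11111000
AND operation:
Net:  00010101.00001010.00110111.00000000
Network: 21.10.55.0/29


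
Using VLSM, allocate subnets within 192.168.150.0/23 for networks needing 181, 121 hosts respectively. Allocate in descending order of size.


181 hosts -> /24 (254 usable): 192.168.150.0/24
121 hosts -> /25 (126 usable): 192.168.151.0/25
Allocation: 192.168.150.0/24 (181 hosts, 254 usable); 192.168.151.0/25 (121 hosts, 126 usable)


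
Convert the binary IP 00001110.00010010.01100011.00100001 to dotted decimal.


00001110 = 14
00010010 = 18
01100011 = 99
00100001 = 33
IP: 14.18.99.33


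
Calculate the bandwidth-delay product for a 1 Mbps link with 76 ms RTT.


BDP = bandwidth * RTT
= 1 Mbps * 76 ms
= 1 * 1e6 * 76 / 1000 bits
= 76000 bits
= 9500 bytes
= 9.2773 KB
BDP = 76000 bits (9500 bytes)


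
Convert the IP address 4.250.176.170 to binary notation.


4 = 00000100
250 = 11111010
176 = 10110000
170 = 10101010
Binary: 00000100.11111010.10110000.10101010


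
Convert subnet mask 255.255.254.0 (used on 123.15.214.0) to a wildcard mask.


Subnet mask: 255.255.254.0
Wildcard = 255.255.255.255 - subnet mask
255 - 255 = 0
255 - 255 = 0
255 - 254 = 1
255 - 0 = 255
Wildcard: 0.0.1.255


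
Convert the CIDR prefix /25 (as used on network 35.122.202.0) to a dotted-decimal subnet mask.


/25 means 25 network bits, 7 host bits
Binary: 11111111111111111111111110000000
Mask: 255.255.255.128


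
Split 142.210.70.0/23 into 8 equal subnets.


New prefix = 23 + 3 = 26
Each subnet has 64 addresses
  142.210.70.0/26
  142.210.70.64/26
  142.210.70.128/26
  142.210.70.192/26
  142.210.71.0/26
  142.210.71.64/26
  142.210.71.128/26
  142.210.71.192/26
Subnets: 142.210.70.0/26, 142.210.70.64/26, 142.210.70.128/26, 142.210.70.192/26, 142.210.71.0/26, 142.210.71.64/26, 142.210.71.128/26, 142.210.71.192/26


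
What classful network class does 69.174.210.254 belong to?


First octet: 69
Binary: 01000101
0xxxxxxx -> Class A (1-126)
Class A, default mask 255.0.0.0 (/8)


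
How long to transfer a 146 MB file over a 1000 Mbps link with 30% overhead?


Effective throughput = 1000 * (1 - 30/100) = 700 Mbps
File size in Mb = 146 * 8 = 1168 Mb
Time = 1168 / 700
Time = 1.6686 seconds


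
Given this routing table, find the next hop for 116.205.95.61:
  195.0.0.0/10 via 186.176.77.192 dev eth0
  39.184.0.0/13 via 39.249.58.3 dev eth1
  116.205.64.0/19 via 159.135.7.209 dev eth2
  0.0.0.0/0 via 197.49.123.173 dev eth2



Longest prefix match for 116.205.95.61:
  /10 195.0.0.0: no
  /13 39.184.0.0: no
  /19 116.205.64.0: MATCH
  /0 0.0.0.0: MATCH
Selected: next-hop 159.135.7.209 via eth2 (matched /19)


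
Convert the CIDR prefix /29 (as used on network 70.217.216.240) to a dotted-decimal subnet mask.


/29 means 29 network bits, 3 host bits
Binary: 11111111111111111111111111111000
Mask: 255.255.255.248


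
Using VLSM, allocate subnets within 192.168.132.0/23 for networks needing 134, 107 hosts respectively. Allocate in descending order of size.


134 hosts -> /24 (254 usable): 192.168.132.0/24
107 hosts -> /25 (126 usable): 192.168.133.0/25
Allocation: 192.168.132.0/24 (134 hosts, 254 usable); 192.168.133.0/25 (107 hosts, 126 usable)


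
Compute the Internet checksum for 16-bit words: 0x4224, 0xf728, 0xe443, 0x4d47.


Sum all words (with carry folding):
+ 0x4224 = 0x4224
+ 0xf728 = 0x394d
+ 0xe443 = 0x1d91
+ 0x4d47 = 0x6ad8
One's complement: ~0x6ad8
Checksum = 0x9527


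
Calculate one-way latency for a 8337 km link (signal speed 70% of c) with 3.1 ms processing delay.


Speed = 0.7 * 3e5 km/s = 210000 km/s
Propagation delay = 8337 / 210000 = 0.0397 s = 39.7 ms
Processing delay = 3.1 ms
Total one-way latency = 42.8 ms


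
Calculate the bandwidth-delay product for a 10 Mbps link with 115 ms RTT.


BDP = bandwidth * RTT
= 10 Mbps * 115 ms
= 10 * 1e6 * 115 / 1000 bits
= 1150000 bits
= 143750 bytes
= 140.3809 KB
BDP = 1150000 bits (143750 bytes)


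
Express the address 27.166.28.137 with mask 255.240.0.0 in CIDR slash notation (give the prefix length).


Binary: 11111111.11110000.00000000.00000000
Count leading 1s
Prefix: /12


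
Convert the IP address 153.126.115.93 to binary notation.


153 = 10011001
126 = 01111110
115 = 01110011
93 = 01011101
Binary: 10011001.01111110.01110011.01011101


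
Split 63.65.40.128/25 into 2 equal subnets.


New prefix = 25 + 1 = 26
Each subnet has 64 addresses
  63.65.40.128/26
  63.65.40.192/26
Subnets: 63.65.40.128/26, 63.65.40.192/26


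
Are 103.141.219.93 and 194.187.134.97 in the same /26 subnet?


Mask: 255.255.255.192
103.141.219.93 AND mask = 103.141.219.64
194.187.134.97 AND mask = 194.187.134.64
No, different subnets (103.141.219.64 vs 194.187.134.64)


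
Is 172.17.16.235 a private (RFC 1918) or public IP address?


RFC 1918 private ranges:
  10.0.0.0/8 (10.0.0.0 - 10.255.255.255)
  172.16.0.0/12 (172.16.0.0 - 172.31.255.255)
  192.168.0.0/16 (192.168.0.0 - 192.168.255.255)
Private (in 172.16.0.0/12)


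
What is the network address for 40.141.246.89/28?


IP:   00101000.10001101.11110110.01011001
Mask: 11111111.11111111.11111111.11110000
AND operation:
Net:  00101000.10001101.11110110.01010000
Network: 40.141.246.80/28


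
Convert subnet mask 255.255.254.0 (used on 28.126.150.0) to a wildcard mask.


Subnet mask: 255.255.254.0
Wildcard = 255.255.255.255 - subnet mask
255 - 255 = 0
255 - 255 = 0
255 - 254 = 1
255 - 0 = 255
Wildcard: 0.0.1.255


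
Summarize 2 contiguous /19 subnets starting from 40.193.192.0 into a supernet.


Original prefix: /19
Number of subnets: 2 = 2^1
New prefix = 19 - 1 = 18
Supernet: 40.193.192.0/18


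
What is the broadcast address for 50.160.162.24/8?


Network: 50.0.0.0/8
Host bits = 24
Set all host bits to 1:
Broadcast: 50.255.255.255


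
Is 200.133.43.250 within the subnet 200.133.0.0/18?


Subnet network: 200.133.0.0
Test IP AND mask: 200.133.0.0
Yes, 200.133.43.250 is in 200.133.0.0/18


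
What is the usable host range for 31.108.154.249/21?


Network: 31.108.152.0
Broadcast: 31.108.159.255
First usable = network + 1
Last usable = broadcast - 1
Range: 31.108.152.1 to 31.108.159.254


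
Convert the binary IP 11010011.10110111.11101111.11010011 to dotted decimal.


11010011 = 211
10110111 = 183
11101111 = 239
11010011 = 211
IP: 211.183.239.211


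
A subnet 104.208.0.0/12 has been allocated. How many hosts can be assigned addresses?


Host bits = 32 - 12 = 20
Total addresses = 2^20 = 1048576
Usable = total - 2 (network and broadcast)
Usable hosts: 1048574


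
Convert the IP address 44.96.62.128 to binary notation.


44 = 00101100
96 = 01100000
62 = 00111110
128 = 10000000
Binary: 00101100.01100000.00111110.10000000


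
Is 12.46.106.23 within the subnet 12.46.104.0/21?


Subnet network: 12.46.104.0
Test IP AND mask: 12.46.104.0
Yes, 12.46.106.23 is in 12.46.104.0/21


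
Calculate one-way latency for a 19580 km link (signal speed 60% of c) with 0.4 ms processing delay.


Speed = 0.6 * 3e5 km/s = 180000 km/s
Propagation delay = 19580 / 180000 = 0.1088 s = 108.7778 ms
Processing delay = 0.4 ms
Total one-way latency = 109.1778 ms


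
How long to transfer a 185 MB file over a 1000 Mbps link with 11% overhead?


Effective throughput = 1000 * (1 - 11/100) = 890 Mbps
File size in Mb = 185 * 8 = 1480 Mb
Time = 1480 / 890
Time = 1.6629 seconds


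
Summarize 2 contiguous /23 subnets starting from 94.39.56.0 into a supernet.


Original prefix: /23
Number of subnets: 2 = 2^1
New prefix = 23 - 1 = 22
Supernet: 94.39.56.0/22


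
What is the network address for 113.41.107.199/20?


IP:   01110001.00101001.01101011.11000111
Mask: 11111111.11111111.11110000.00000000
AND operation:
Net:  01110001.00101001.01100000.00000000
Network: 113.41.96.0/20


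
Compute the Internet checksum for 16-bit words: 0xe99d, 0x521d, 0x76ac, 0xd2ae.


Sum all words (with carry folding):
+ 0xe99d = 0xe99d
+ 0x521d = 0x3bbb
+ 0x76ac = 0xb267
+ 0xd2ae = 0x8516
One's complement: ~0x8516
Checksum = 0x7ae9


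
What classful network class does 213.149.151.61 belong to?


First octet: 213
Binary: 11010101
110xxxxx -> Class C (192-223)
Class C, default mask 255.255.255.0 (/24)


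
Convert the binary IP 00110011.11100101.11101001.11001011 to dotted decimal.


00110011 = 51
11100101 = 229
11101001 = 233
11001011 = 203
IP: 51.229.233.203


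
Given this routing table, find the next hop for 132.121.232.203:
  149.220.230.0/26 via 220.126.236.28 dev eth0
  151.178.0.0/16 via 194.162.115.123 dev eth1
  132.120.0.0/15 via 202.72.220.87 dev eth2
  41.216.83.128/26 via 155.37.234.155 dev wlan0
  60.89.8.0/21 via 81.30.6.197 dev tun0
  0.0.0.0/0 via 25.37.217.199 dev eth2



Longest prefix match for 132.121.232.203:
  /26 149.220.230.0: no
  /16 151.178.0.0: no
  /15 132.120.0.0: MATCH
  /26 41.216.83.128: no
  /21 60.89.8.0: no
  /0 0.0.0.0: MATCH
Selected: next-hop 202.72.220.87 via eth2 (matched /15)


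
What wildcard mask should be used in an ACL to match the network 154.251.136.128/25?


Subnet mask: 255.255.255.128
Wildcard = 255.255.255.255 - subnet mask
255 - 255 = 0
255 - 255 = 0
255 - 255 = 0
255 - 128 = 127
Wildcard: 0.0.0.127


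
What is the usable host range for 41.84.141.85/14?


Network: 41.84.0.0
Broadcast: 41.87.255.255
First usable = network + 1
Last usable = broadcast - 1
Range: 41.84.0.1 to 41.87.255.254


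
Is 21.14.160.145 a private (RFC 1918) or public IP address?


RFC 1918 private ranges:
  10.0.0.0/8 (10.0.0.0 - 10.255.255.255)
  172.16.0.0/12 (172.16.0.0 - 172.31.255.255)
  192.168.0.0/16 (192.168.0.0 - 192.168.255.255)
Public (not in any RFC 1918 range)


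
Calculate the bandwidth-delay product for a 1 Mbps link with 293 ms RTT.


BDP = bandwidth * RTT
= 1 Mbps * 293 ms
= 1 * 1e6 * 293 / 1000 bits
= 293000 bits
= 36625 bytes
= 35.7666 KB
BDP = 293000 bits (36625 bytes)


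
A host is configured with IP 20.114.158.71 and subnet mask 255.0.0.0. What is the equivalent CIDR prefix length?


Binary: 11111111.00000000.00000000.00000000
Count leading 1s
Prefix: /8


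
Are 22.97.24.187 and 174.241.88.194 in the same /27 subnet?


Mask: 255.255.255.224
22.97.24.187 AND mask = 22.97.24.160
174.241.88.194 AND mask = 174.241.88.192
No, different subnets (22.97.24.160 vs 174.241.88.192)


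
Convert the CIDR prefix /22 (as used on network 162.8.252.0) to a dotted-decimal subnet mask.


/22 means 22 network bits, 10 host bits
Binary: 11111111111111111111110000000000
Mask: 255.255.252.0


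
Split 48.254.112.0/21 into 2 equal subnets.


New prefix = 21 + 1 = 22
Each subnet has 1024 addresses
  48.254.112.0/22
  48.254.116.0/22
Subnets: 48.254.112.0/22, 48.254.116.0/22


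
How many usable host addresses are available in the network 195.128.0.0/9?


Host bits = 32 - 9 = 23
Total addresses = 2^23 = 8388608
Usable = total - 2 (network and broadcast)
Usable hosts: 8388606


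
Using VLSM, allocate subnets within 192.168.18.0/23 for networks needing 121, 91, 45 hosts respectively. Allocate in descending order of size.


121 hosts -> /25 (126 usable): 192.168.18.0/25
91 hosts -> /25 (126 usable): 192.168.18.128/25
45 hosts -> /26 (62 usable): 192.168.19.0/26
Allocation: 192.168.18.0/25 (121 hosts, 126 usable); 192.168.18.128/25 (91 hosts, 126 usable); 192.168.19.0/26 (45 hosts, 62 usable)


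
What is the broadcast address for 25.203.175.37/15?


Network: 25.202.0.0/15
Host bits = 17
Set all host bits to 1:
Broadcast: 25.203.255.255


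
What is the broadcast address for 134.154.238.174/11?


Network: 134.128.0.0/11
Host bits = 21
Set all host bits to 1:
Broadcast: 134.159.255.255


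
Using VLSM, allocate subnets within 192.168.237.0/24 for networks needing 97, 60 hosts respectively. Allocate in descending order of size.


97 hosts -> /25 (126 usable): 192.168.237.0/25
60 hosts -> /26 (62 usable): 192.168.237.128/26
Allocation: 192.168.237.0/25 (97 hosts, 126 usable); 192.168.237.128/26 (60 hosts, 62 usable)


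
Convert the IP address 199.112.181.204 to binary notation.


199 = 11000111
112 = 01110000
181 = 10110101
204 = 11001100
Binary: 11000111.01110000.10110101.11001100


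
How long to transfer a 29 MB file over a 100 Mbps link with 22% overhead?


Effective throughput = 100 * (1 - 22/100) = 78 Mbps
File size in Mb = 29 * 8 = 232 Mb
Time = 232 / 78
Time = 2.9744 seconds


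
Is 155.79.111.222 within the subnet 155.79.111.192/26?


Subnet network: 155.79.111.192
Test IP AND mask: 155.79.111.192
Yes, 155.79.111.222 is in 155.79.111.192/26


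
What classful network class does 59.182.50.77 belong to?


First octet: 59
Binary: 00111011
0xxxxxxx -> Class A (1-126)
Class A, default mask 255.0.0.0 (/8)


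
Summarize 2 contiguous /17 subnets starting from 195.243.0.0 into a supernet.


Original prefix: /17
Number of subnets: 2 = 2^1
New prefix = 17 - 1 = 16
Supernet: 195.243.0.0/16


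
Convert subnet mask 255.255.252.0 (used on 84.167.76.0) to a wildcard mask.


Subnet mask: 255.255.252.0
Wildcard = 255.255.255.255 - subnet mask
255 - 255 = 0
255 - 255 = 0
255 - 252 = 3
255 - 0 = 255
Wildcard: 0.0.3.255


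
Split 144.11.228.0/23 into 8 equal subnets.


New prefix = 23 + 3 = 26
Each subnet has 64 addresses
  144.11.228.0/26
  144.11.228.64/26
  144.11.228.128/26
  144.11.228.192/26
  144.11.229.0/26
  144.11.229.64/26
  144.11.229.128/26
  144.11.229.192/26
Subnets: 144.11.228.0/26, 144.11.228.64/26, 144.11.228.128/26, 144.11.228.192/26, 144.11.229.0/26, 144.11.229.64/26, 144.11.229.128/26, 144.11.229.192/26


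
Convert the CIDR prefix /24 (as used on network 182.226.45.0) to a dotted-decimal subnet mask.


/24 means 24 network bits, 8 host bits
Binary: 11111111111111111111111100000000
Mask: 255.255.255.0


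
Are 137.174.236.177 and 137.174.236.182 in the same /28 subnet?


Mask: 255.255.255.240
137.174.236.177 AND mask = 137.174.236.176
137.174.236.182 AND mask = 137.174.236.176
Yes, same subnet (137.174.236.176)


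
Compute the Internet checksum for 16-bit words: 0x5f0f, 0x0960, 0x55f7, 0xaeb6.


Sum all words (with carry folding):
+ 0x5f0f = 0x5f0f
+ 0x0960 = 0x686f
+ 0x55f7 = 0xbe66
+ 0xaeb6 = 0x6d1d
One's complement: ~0x6d1d
Checksum = 0x92e2


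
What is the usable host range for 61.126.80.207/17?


Network: 61.126.0.0
Broadcast: 61.126.127.255
First usable = network + 1
Last usable = broadcast - 1
Range: 61.126.0.1 to 61.126.127.254


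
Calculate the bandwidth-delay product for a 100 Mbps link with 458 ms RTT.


BDP = bandwidth * RTT
= 100 Mbps * 458 ms
= 100 * 1e6 * 458 / 1000 bits
= 45800000 bits
= 5725000 bytes
= 5590.8203 KB
BDP = 45800000 bits (5725000 bytes)


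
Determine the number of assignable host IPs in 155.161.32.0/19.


Host bits = 32 - 19 = 13
Total addresses = 2^13 = 8192
Usable = total - 2 (network and broadcast)
Usable hosts: 8190


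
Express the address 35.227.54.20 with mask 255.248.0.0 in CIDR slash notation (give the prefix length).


Binary: 11111111.11111000.00000000.00000000
Count leading 1s
Prefix: /13


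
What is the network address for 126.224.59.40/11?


IP:   01111110.11100000.00111011.00101000
Mask: 11111111.11100000.00000000.00000000
AND operation:
Net:  01111110.11100000.00000000.00000000
Network: 126.224.0.0/11


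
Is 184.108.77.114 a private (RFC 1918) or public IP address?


RFC 1918 private ranges:
  10.0.0.0/8 (10.0.0.0 - 10.255.255.255)
  172.16.0.0/12 (172.16.0.0 - 172.31.255.255)
  192.168.0.0/16 (192.168.0.0 - 192.168.255.255)
Public (not in any RFC 1918 range)


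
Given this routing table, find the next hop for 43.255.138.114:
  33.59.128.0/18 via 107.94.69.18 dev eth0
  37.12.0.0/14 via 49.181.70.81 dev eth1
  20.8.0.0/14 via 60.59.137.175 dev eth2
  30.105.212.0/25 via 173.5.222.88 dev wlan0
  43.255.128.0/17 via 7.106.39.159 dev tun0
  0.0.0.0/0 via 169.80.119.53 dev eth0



Longest prefix match for 43.255.138.114:
  /18 33.59.128.0: no
  /14 37.12.0.0: no
  /14 20.8.0.0: no
  /25 30.105.212.0: no
  /17 43.255.128.0: MATCH
  /0 0.0.0.0: MATCH
Selected: next-hop 7.106.39.159 via tun0 (matched /17)


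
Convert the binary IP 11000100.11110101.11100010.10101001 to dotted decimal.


11000100 = 196
11110101 = 245
11100010 = 226
10101001 = 169
IP: 196.245.226.169


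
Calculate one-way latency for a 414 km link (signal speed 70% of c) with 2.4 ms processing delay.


Speed = 0.7 * 3e5 km/s = 210000 km/s
Propagation delay = 414 / 210000 = 0.002 s = 1.9714 ms
Processing delay = 2.4 ms
Total one-way latency = 4.3714 ms


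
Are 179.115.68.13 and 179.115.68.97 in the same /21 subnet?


Mask: 255.255.248.0
179.115.68.13 AND mask = 179.115.64.0
179.115.68.97 AND mask = 179.115.64.0
Yes, same subnet (179.115.64.0)


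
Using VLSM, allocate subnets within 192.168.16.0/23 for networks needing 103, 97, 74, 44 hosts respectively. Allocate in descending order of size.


103 hosts -> /25 (126 usable): 192.168.16.0/25
97 hosts -> /25 (126 usable): 192.168.16.128/25
74 hosts -> /25 (126 usable): 192.168.17.0/25
44 hosts -> /26 (62 usable): 192.168.17.128/26
Allocation: 192.168.16.0/25 (103 hosts, 126 usable); 192.168.16.128/25 (97 hosts, 126 usable); 192.168.17.0/25 (74 hosts, 126 usable); 192.168.17.128/26 (44 hosts, 62 usable)


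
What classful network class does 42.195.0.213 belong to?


First octet: 42
Binary: 00101010
0xxxxxxx -> Class A (1-126)
Class A, default mask 255.0.0.0 (/8)


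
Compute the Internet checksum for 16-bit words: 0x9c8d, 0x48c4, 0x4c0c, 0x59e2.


Sum all words (with carry folding):
+ 0x9c8d = 0x9c8d
+ 0x48c4 = 0xe551
+ 0x4c0c = 0x315e
+ 0x59e2 = 0x8b40
One's complement: ~0x8b40
Checksum = 0x74bf


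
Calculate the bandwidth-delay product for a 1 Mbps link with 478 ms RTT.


BDP = bandwidth * RTT
= 1 Mbps * 478 ms
= 1 * 1e6 * 478 / 1000 bits
= 478000 bits
= 59750 bytes
= 58.3496 KB
BDP = 478000 bits (59750 bytes)


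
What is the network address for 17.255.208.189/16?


IP:   00010001.11111111.11010000.10111101
Mask: 11111111.11111111.00000000.00000000
AND operation:
Net:  00010001.11111111.00000000.00000000
Network: 17.255.0.0/16


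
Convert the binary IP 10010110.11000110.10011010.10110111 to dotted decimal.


10010110 = 150
11000110 = 198
10011010 = 154
10110111 = 183
IP: 150.198.154.183


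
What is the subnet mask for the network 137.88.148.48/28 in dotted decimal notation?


/28 means 28 network bits, 4 host bits
Binary: 11111111111111111111111111110000
Mask: 255.255.255.240


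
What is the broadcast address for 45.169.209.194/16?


Network: 45.169.0.0/16
Host bits = 16
Set all host bits to 1:
Broadcast: 45.169.255.255


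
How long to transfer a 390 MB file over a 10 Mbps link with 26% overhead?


Effective throughput = 10 * (1 - 26/100) = 7.4 Mbps
File size in Mb = 390 * 8 = 3120 Mb
Time = 3120 / 7.4
Time = 421.6216 seconds


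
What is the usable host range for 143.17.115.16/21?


Network: 143.17.112.0
Broadcast: 143.17.119.255
First usable = network + 1
Last usable = broadcast - 1
Range: 143.17.112.1 to 143.17.119.254


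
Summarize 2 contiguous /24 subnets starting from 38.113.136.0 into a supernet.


Original prefix: /24
Number of subnets: 2 = 2^1
New prefix = 24 - 1 = 23
Supernet: 38.113.136.0/23


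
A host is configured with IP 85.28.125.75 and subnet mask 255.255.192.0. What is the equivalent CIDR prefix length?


Binary: 11111111.11111111.11000000.00000000
Count leading 1s
Prefix: /18


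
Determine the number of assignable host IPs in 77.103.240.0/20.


Host bits = 32 - 20 = 12
Total addresses = 2^12 = 4096
Usable = total - 2 (network and broadcast)
Usable hosts: 4094


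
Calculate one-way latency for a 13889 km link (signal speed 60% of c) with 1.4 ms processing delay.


Speed = 0.6 * 3e5 km/s = 180000 km/s
Propagation delay = 13889 / 180000 = 0.0772 s = 77.1611 ms
Processing delay = 1.4 ms
Total one-way latency = 78.5611 ms


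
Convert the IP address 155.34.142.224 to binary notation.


155 = 10011011
34 = 00100010
142 = 10001110
224 = 11100000
Binary: 10011011.00100010.10001110.11100000


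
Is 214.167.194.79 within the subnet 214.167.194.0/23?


Subnet network: 214.167.194.0
Test IP AND mask: 214.167.194.0
Yes, 214.167.194.79 is in 214.167.194.0/23


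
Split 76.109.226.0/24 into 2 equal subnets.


New prefix = 24 + 1 = 25
Each subnet has 128 addresses
  76.109.226.0/25
  76.109.226.128/25
Subnets: 76.109.226.0/25, 76.109.226.128/25


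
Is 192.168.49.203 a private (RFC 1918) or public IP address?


RFC 1918 private ranges:
  10.0.0.0/8 (10.0.0.0 - 10.255.255.255)
  172.16.0.0/12 (172.16.0.0 - 172.31.255.255)
  192.168.0.0/16 (192.168.0.0 - 192.168.255.255)
Private (in 192.168.0.0/16)


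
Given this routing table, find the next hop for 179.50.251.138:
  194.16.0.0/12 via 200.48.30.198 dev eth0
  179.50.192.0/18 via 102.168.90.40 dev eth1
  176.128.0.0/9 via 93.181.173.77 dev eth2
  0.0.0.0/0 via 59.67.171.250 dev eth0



Longest prefix match for 179.50.251.138:
  /12 194.16.0.0: no
  /18 179.50.192.0: MATCH
  /9 176.128.0.0: no
  /0 0.0.0.0: MATCH
Selected: next-hop 102.168.90.40 via eth1 (matched /18)


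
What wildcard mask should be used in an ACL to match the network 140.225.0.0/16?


Subnet mask: 255.255.0.0
Wildcard = 255.255.255.255 - subnet mask
255 - 255 = 0
255 - 255 = 0
255 - 0 = 255
255 - 0 = 255
Wildcard: 0.0.255.255


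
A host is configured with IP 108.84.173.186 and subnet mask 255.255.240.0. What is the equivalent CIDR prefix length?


Binary: 11111111.11111111.11110000.00000000
Count leading 1s
Prefix: /20


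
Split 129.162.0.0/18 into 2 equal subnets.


New prefix = 18 + 1 = 19
Each subnet has 8192 addresses
  129.162.0.0/19
  129.162.32.0/19
Subnets: 129.162.0.0/19, 129.162.32.0/19


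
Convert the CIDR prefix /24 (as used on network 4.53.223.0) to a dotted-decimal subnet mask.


/24 means 24 network bits, 8 host bits
Binary: 11111111111111111111111100000000
Mask: 255.255.255.0


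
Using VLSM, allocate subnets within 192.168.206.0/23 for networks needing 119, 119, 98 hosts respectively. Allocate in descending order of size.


119 hosts -> /25 (126 usable): 192.168.206.0/25
119 hosts -> /25 (126 usable): 192.168.206.128/25
98 hosts -> /25 (126 usable): 192.168.207.0/25
Allocation: 192.168.206.0/25 (119 hosts, 126 usable); 192.168.206.128/25 (119 hosts, 126 usable); 192.168.207.0/25 (98 hosts, 126 usable)


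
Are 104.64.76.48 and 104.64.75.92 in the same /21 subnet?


Mask: 255.255.248.0
104.64.76.48 AND mask = 104.64.72.0
104.64.75.92 AND mask = 104.64.72.0
Yes, same subnet (104.64.72.0)


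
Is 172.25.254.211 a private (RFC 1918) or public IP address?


RFC 1918 private ranges:
  10.0.0.0/8 (10.0.0.0 - 10.255.255.255)
  172.16.0.0/12 (172.16.0.0 - 172.31.255.255)
  192.168.0.0/16 (192.168.0.0 - 192.168.255.255)
Private (in 172.16.0.0/12)


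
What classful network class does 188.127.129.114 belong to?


First octet: 188
Binary: 10111100
10xxxxxx -> Class B (128-191)
Class B, default mask 255.255.0.0 (/16)


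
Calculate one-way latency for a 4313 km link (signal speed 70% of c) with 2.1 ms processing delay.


Speed = 0.7 * 3e5 km/s = 210000 km/s
Propagation delay = 4313 / 210000 = 0.0205 s = 20.5381 ms
Processing delay = 2.1 ms
Total one-way latency = 22.6381 ms


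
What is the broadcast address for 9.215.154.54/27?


Network: 9.215.154.32/27
Host bits = 5
Set all host bits to 1:
Broadcast: 9.215.154.63


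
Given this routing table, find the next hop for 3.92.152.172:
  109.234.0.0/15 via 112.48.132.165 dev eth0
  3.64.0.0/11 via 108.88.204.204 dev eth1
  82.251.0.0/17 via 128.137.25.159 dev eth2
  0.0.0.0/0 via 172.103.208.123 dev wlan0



Longest prefix match for 3.92.152.172:
  /15 109.234.0.0: no
  /11 3.64.0.0: MATCH
  /17 82.251.0.0: no
  /0 0.0.0.0: MATCH
Selected: next-hop 108.88.204.204 via eth1 (matched /11)


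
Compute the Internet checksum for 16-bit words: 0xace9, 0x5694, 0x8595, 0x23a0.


Sum all words (with carry folding):
+ 0xace9 = 0xace9
+ 0x5694 = 0x037e
+ 0x8595 = 0x8913
+ 0x23a0 = 0xacb3
One's complement: ~0xacb3
Checksum = 0x534c


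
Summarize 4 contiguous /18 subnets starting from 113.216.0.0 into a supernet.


Original prefix: /18
Number of subnets: 4 = 2^2
New prefix = 18 - 2 = 16
Supernet: 113.216.0.0/16


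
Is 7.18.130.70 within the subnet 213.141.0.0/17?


Subnet network: 213.141.0.0
Test IP AND mask: 7.18.128.0
No, 7.18.130.70 is not in 213.141.0.0/17


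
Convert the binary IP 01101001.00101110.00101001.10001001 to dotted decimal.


01101001 = 105
00101110 = 46
00101001 = 41
10001001 = 137
IP: 105.46.41.137


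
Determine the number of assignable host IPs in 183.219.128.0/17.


Host bits = 32 - 17 = 15
Total addresses = 2^15 = 32768
Usable = total - 2 (network and broadcast)
Usable hosts: 32766


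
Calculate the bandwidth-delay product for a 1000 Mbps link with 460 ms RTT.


BDP = bandwidth * RTT
= 1000 Mbps * 460 ms
= 1000 * 1e6 * 460 / 1000 bits
= 460000000 bits
= 57500000 bytes
= 56152.3438 KB
BDP = 460000000 bits (57500000 bytes)


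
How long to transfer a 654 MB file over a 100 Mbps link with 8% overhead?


Effective throughput = 100 * (1 - 8/100) = 92 Mbps
File size in Mb = 654 * 8 = 5232 Mb
Time = 5232 / 92
Time = 56.8696 seconds


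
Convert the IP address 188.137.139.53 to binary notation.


188 = 10111100
137 = 10001001
139 = 10001011
53 = 00110101
Binary: 10111100.10001001.10001011.00110101


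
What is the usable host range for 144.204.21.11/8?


Network: 144.0.0.0
Broadcast: 144.255.255.255
First usable = network + 1
Last usable = broadcast - 1
Range: 144.0.0.1 to 144.255.255.254


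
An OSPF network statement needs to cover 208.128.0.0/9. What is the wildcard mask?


Subnet mask: 255.128.0.0
Wildcard = 255.255.255.255 - subnet mask
255 - 255 = 0
255 - 128 = 127
255 - 0 = 255
255 - 0 = 255
Wildcard: 0.127.255.255


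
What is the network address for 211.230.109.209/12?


IP:   11010011.11100110.01101101.11010001
Mask: 11111111.11110000.00000000.00000000
AND operation:
Net:  11010011.11100000.00000000.00000000
Network: 211.224.0.0/12


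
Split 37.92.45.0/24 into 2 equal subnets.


New prefix = 24 + 1 = 25
Each subnet has 128 addresses
  37.92.45.0/25
  37.92.45.128/25
Subnets: 37.92.45.0/25, 37.92.45.128/25


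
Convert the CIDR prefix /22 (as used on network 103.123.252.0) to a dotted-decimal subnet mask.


/22 means 22 network bits, 10 host bits
Binary: 11111111111111111111110000000000
Mask: 255.255.252.0


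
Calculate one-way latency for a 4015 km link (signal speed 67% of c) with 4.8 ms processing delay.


Speed = 0.67 * 3e5 km/s = 201000 km/s
Propagation delay = 4015 / 201000 = 0.02 s = 19.9751 ms
Processing delay = 4.8 ms
Total one-way latency = 24.7751 ms


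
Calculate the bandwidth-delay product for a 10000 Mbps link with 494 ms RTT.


BDP = bandwidth * RTT
= 10000 Mbps * 494 ms
= 10000 * 1e6 * 494 / 1000 bits
= 4940000000 bits
= 617500000 bytes
= 603027.3438 KB
BDP = 4940000000 bits (617500000 bytes)
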